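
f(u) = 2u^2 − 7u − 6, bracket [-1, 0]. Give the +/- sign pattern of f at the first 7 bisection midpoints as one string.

-+--+--

u = -0.5 gives f = -2, negative; keep [-1, -0.5]
u = -0.75 gives f = 0.375, positive; keep [-0.75, -0.5]
u = -0.625 gives f = -0.84375, negative; keep [-0.75, -0.625]
u = -0.6875 gives f = -0.2422, negative; keep [-0.75, -0.6875]
u = -0.71875 gives f = 0.0645, positive; keep [-0.71875, -0.6875]
u = -0.703125 gives f = -0.0894, negative; keep [-0.71875, -0.703125]
u = -0.7109375 gives f = -0.0126, negative; keep [-0.71875, -0.7109375]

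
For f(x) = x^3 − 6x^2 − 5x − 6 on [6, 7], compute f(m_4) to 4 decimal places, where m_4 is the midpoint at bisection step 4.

-2.3542

x = 6.5 gives f = -17.375, negative; keep [6.5, 7]
x = 6.75 gives f = -5.578125, negative; keep [6.75, 7]
x = 6.875 gives f = 0.982422, positive; keep [6.75, 6.875]
x = 6.8125 gives f = -2.3542, negative; keep [6.8125, 6.875]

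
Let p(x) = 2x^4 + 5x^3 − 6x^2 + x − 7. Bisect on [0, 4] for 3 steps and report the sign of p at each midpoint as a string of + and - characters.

m = 2, p(m) = 43 (+); new bracket [0, 2]
m = 1, p(m) = -5 (−); new bracket [1, 2]
m = 1.5, p(m) = 8 (+); new bracket [1, 1.5]

+-+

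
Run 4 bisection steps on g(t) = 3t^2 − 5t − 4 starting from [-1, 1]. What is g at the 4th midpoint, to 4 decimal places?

0.2969

t = 0 gives g = -4, negative; keep [-1, 0]
t = -0.5 gives g = -0.75, negative; keep [-1, -0.5]
t = -0.75 gives g = 1.4375, positive; keep [-0.75, -0.5]
t = -0.625 gives g = 0.2969, positive; keep [-0.625, -0.5]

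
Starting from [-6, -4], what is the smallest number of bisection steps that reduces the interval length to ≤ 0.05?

6

Width after n steps is 2/2^n. Need 2^n ≥ 2/0.05 = 40.
2^5 = 32 < 40 ≤ 2^6 = 64, so n = 6.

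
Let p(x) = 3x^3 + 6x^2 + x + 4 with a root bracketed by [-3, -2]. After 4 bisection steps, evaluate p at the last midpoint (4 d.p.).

-0.8792

m = -2.5, p(m) = -7.875 (−); new bracket [-2.5, -2]
m = -2.25, p(m) = -2.046875 (−); new bracket [-2.25, -2]
m = -2.125, p(m) = 0.181641 (+); new bracket [-2.25, -2.125]
m = -2.1875, p(m) = -0.8792 (−); new bracket [-2.1875, -2.125]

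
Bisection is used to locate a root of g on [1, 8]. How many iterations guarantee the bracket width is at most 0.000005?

21

Width after n steps is 7/2^n. Need 2^n ≥ 7/0.000005 = 1400000.
2^20 = 1048576 < 1400000 ≤ 2^21 = 2097152, so n = 21.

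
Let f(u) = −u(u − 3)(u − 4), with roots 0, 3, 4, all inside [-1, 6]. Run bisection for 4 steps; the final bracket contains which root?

0

f(2.5) = -1.875 < 0, so the root lies in [-1, 2.5]
f(0.75) = -5.484375 < 0, so the root lies in [-1, 0.75]
f(-0.125) = 1.611328 > 0, so the root lies in [-0.125, 0.75]
f(0.3125) = -3.0969 < 0, so the root lies in [-0.125, 0.3125]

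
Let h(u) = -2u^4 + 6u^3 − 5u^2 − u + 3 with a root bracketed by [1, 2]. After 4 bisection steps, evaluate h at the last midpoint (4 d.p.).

0.1977

u = 1.5 gives h = 0.375, positive; keep [1.5, 2]
u = 1.75 gives h = -0.664062, negative; keep [1.5, 1.75]
u = 1.625 gives h = -0.027832, negative; keep [1.5, 1.625]
u = 1.5625 gives h = 0.1977, positive; keep [1.5625, 1.625]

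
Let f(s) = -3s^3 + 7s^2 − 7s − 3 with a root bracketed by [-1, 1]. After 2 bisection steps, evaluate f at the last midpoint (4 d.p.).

m = 0, f(m) = -3 (−); new bracket [-1, 0]
m = -0.5, f(m) = 2.625 (+); new bracket [-0.5, 0]

2.6250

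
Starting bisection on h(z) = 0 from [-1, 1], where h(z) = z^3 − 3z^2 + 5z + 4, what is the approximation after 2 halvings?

h(0) = 4 > 0, so the root lies in [-1, 0]
h(-0.5) = 0.625 > 0, so the root lies in [-1, -0.5]

-0.5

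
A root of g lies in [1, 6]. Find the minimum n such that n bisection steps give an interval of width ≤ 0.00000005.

Width after n steps is 5/2^n. Need 2^n ≥ 5/0.00000005 = 100000000.
2^26 = 67108864 < 100000000 ≤ 2^27 = 134217728, so n = 27.

27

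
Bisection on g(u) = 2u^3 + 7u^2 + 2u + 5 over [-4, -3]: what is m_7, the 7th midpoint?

-3.4140625

m = -3.5, g(m) = -2 (−); new bracket [-3.5, -3]
m = -3.25, g(m) = 3.78125 (+); new bracket [-3.5, -3.25]
m = -3.375, g(m) = 1.097656 (+); new bracket [-3.5, -3.375]
m = -3.4375, g(m) = -0.3979 (−); new bracket [-3.4375, -3.375]
m = -3.40625, g(m) = 0.363 (+); new bracket [-3.4375, -3.40625]
m = -3.421875, g(m) = -0.0142 (−); new bracket [-3.421875, -3.40625]
m = -3.4140625, g(m) = 0.1752 (+); new bracket [-3.421875, -3.4140625]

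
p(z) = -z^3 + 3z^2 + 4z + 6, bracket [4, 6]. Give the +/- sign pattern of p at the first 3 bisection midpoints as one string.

--+

z = 5 gives p = -24, negative; keep [4, 5]
z = 4.5 gives p = -6.375, negative; keep [4, 4.5]
z = 4.25 gives p = 0.421875, positive; keep [4.25, 4.5]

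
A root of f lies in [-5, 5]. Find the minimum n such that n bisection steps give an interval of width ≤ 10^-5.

Width after n steps is 10/2^n. Need 2^n ≥ 10/10^-5 = 1000000.
2^19 = 524288 < 1000000 ≤ 2^20 = 1048576, so n = 20.

20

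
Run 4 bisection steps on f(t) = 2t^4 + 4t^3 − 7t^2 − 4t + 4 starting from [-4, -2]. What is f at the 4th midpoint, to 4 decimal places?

-0.7729

m = -3, f(m) = 7 (+); new bracket [-3, -2]
m = -2.5, f(m) = -14.125 (−); new bracket [-3, -2.5]
m = -2.75, f(m) = -6.742188 (−); new bracket [-3, -2.75]
m = -2.875, f(m) = -0.7729 (−); new bracket [-3, -2.875]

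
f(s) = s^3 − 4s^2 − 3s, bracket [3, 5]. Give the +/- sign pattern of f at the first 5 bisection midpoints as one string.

--+-+

s = 4 gives f = -12, negative; keep [4, 5]
s = 4.5 gives f = -3.375, negative; keep [4.5, 5]
s = 4.75 gives f = 2.671875, positive; keep [4.5, 4.75]
s = 4.625 gives f = -0.5059, negative; keep [4.625, 4.75]
s = 4.6875 gives f = 1.0437, positive; keep [4.625, 4.6875]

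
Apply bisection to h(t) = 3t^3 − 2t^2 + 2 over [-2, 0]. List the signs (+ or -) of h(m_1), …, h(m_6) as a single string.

midpoint -1: h = -3 < 0 → [-1, 0]
midpoint -0.5: h = 1.125 > 0 → [-1, -0.5]
midpoint -0.75: h = -0.390625 < 0 → [-0.75, -0.5]
midpoint -0.625: h = 0.4863 > 0 → [-0.75, -0.625]
midpoint -0.6875: h = 0.0798 > 0 → [-0.75, -0.6875]
midpoint -0.71875: h = -0.1471 < 0 → [-0.71875, -0.6875]

-+-++-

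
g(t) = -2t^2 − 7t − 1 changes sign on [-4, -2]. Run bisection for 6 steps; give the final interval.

[-3.375, -3.34375]

g(-3) = 2 > 0, so the root lies in [-4, -3]
g(-3.5) = -1 < 0, so the root lies in [-3.5, -3]
g(-3.25) = 0.625 > 0, so the root lies in [-3.5, -3.25]
g(-3.375) = -0.1562 < 0, so the root lies in [-3.375, -3.25]
g(-3.3125) = 0.2422 > 0, so the root lies in [-3.375, -3.3125]
g(-3.34375) = 0.0449 > 0, so the root lies in [-3.375, -3.34375]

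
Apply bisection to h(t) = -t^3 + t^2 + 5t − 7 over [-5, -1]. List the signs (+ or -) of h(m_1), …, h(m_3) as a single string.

+-+

midpoint -3: h = 14 > 0 → [-3, -1]
midpoint -2: h = -5 < 0 → [-3, -2]
midpoint -2.5: h = 2.375 > 0 → [-2.5, -2]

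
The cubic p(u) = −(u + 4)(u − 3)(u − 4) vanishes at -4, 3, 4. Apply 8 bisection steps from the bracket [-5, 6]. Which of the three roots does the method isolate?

-4

m = 0.5, p(m) = -39.375 (−); new bracket [-5, 0.5]
m = -2.25, p(m) = -57.421875 (−); new bracket [-5, -2.25]
m = -3.625, p(m) = -18.943359 (−); new bracket [-5, -3.625]
m = -4.3125, p(m) = 18.9954 (+); new bracket [-4.3125, -3.625]
m = -3.96875, p(m) = -1.7354 (−); new bracket [-4.3125, -3.96875]
m = -4.140625, p(m) = 8.1744 (+); new bracket [-4.140625, -3.96875]
m = -4.0546875, p(m) = 3.1075 (+); new bracket [-4.0546875, -3.96875]
m = -4.01171875, p(m) = 0.6583 (+); new bracket [-4.01171875, -3.96875]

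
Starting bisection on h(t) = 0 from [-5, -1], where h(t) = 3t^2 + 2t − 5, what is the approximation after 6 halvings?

-1.6875

midpoint -3: h = 16 > 0 → [-3, -1]
midpoint -2: h = 3 > 0 → [-2, -1]
midpoint -1.5: h = -1.25 < 0 → [-2, -1.5]
midpoint -1.75: h = 0.6875 > 0 → [-1.75, -1.5]
midpoint -1.625: h = -0.3281 < 0 → [-1.75, -1.625]
midpoint -1.6875: h = 0.168 > 0 → [-1.6875, -1.625]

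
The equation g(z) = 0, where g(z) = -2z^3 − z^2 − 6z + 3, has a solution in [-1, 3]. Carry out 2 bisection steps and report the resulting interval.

z = 1 gives g = -6, negative; keep [-1, 1]
z = 0 gives g = 3, positive; keep [0, 1]

[0, 1]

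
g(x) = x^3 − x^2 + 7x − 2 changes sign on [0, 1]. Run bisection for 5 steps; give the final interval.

[0.28125, 0.3125]

m = 0.5, g(m) = 1.375 (+); new bracket [0, 0.5]
m = 0.25, g(m) = -0.296875 (−); new bracket [0.25, 0.5]
m = 0.375, g(m) = 0.537109 (+); new bracket [0.25, 0.375]
m = 0.3125, g(m) = 0.1204 (+); new bracket [0.25, 0.3125]
m = 0.28125, g(m) = -0.0881 (−); new bracket [0.28125, 0.3125]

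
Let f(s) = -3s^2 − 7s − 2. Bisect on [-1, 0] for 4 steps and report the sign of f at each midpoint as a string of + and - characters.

m = -0.5, f(m) = 0.75 (+); new bracket [-0.5, 0]
m = -0.25, f(m) = -0.4375 (−); new bracket [-0.5, -0.25]
m = -0.375, f(m) = 0.203125 (+); new bracket [-0.375, -0.25]
m = -0.3125, f(m) = -0.1055 (−); new bracket [-0.375, -0.3125]

+-+-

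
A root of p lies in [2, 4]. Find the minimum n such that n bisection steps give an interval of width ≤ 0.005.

Width after n steps is 2/2^n. Need 2^n ≥ 2/0.005 = 400.
2^8 = 256 < 400 ≤ 2^9 = 512, so n = 9.

9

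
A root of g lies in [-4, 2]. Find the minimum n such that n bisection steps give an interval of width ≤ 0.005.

11

Width after n steps is 6/2^n. Need 2^n ≥ 6/0.005 = 1200.
2^10 = 1024 < 1200 ≤ 2^11 = 2048, so n = 11.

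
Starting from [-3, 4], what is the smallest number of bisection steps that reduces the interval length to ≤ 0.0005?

14

Width after n steps is 7/2^n. Need 2^n ≥ 7/0.0005 = 14000.
2^13 = 8192 < 14000 ≤ 2^14 = 16384, so n = 14.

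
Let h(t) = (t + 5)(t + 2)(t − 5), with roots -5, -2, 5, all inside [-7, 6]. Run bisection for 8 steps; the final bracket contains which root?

midpoint -0.5: h = -37.125 < 0 → [-0.5, 6]
midpoint 2.75: h = -82.828125 < 0 → [2.75, 6]
midpoint 4.375: h = -37.353516 < 0 → [4.375, 6]
midpoint 5.1875: h = 13.7292 > 0 → [4.375, 5.1875]
midpoint 4.78125: h = -14.5095 < 0 → [4.78125, 5.1875]
midpoint 4.984375: h = -1.0896 < 0 → [4.984375, 5.1875]
midpoint 5.0859375: h = 6.1418 > 0 → [4.984375, 5.0859375]
midpoint 5.03515625: h = 2.482 > 0 → [4.984375, 5.03515625]

5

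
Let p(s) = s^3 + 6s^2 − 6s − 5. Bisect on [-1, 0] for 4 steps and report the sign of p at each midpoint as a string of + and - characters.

-+++

p(-0.5) = -0.625 < 0, so the root lies in [-1, -0.5]
p(-0.75) = 2.453125 > 0, so the root lies in [-0.75, -0.5]
p(-0.625) = 0.849609 > 0, so the root lies in [-0.625, -0.5]
p(-0.5625) = 0.0955 > 0, so the root lies in [-0.5625, -0.5]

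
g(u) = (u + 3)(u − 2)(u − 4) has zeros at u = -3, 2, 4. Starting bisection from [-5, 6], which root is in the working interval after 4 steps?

m = 0.5, g(m) = 18.375 (+); new bracket [-5, 0.5]
m = -2.25, g(m) = 19.921875 (+); new bracket [-5, -2.25]
m = -3.625, g(m) = -26.806641 (−); new bracket [-3.625, -2.25]
m = -2.9375, g(m) = 2.1409 (+); new bracket [-3.625, -2.9375]

-3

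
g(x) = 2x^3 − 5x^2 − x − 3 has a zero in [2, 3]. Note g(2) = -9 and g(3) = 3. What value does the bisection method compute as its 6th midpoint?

2.859375

m = 2.5, g(m) = -5.5 (−); new bracket [2.5, 3]
m = 2.75, g(m) = -1.96875 (−); new bracket [2.75, 3]
m = 2.875, g(m) = 0.324219 (+); new bracket [2.75, 2.875]
m = 2.8125, g(m) = -0.8687 (−); new bracket [2.8125, 2.875]
m = 2.84375, g(m) = -0.284 (−); new bracket [2.84375, 2.875]
m = 2.859375, g(m) = 0.0171 (+); new bracket [2.84375, 2.859375]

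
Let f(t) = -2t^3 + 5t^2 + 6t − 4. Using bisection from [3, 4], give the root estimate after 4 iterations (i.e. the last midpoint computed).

3.1875

midpoint 3.5: f = -7.5 < 0 → [3, 3.5]
midpoint 3.25: f = -0.34375 < 0 → [3, 3.25]
midpoint 3.125: f = 2.542969 > 0 → [3.125, 3.25]
midpoint 3.1875: f = 1.1548 > 0 → [3.1875, 3.25]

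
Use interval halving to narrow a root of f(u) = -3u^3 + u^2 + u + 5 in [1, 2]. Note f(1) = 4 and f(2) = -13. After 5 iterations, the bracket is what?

[1.40625, 1.4375]

midpoint 1.5: f = -1.375 < 0 → [1, 1.5]
midpoint 1.25: f = 1.953125 > 0 → [1.25, 1.5]
midpoint 1.375: f = 0.466797 > 0 → [1.375, 1.5]
midpoint 1.4375: f = -0.4075 < 0 → [1.375, 1.4375]
midpoint 1.40625: f = 0.041 > 0 → [1.40625, 1.4375]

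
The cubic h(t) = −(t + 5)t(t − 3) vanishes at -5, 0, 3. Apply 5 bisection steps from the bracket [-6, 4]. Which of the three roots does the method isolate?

-5

t = -1 gives h = -16, negative; keep [-6, -1]
t = -3.5 gives h = -34.125, negative; keep [-6, -3.5]
t = -4.75 gives h = -9.203125, negative; keep [-6, -4.75]
t = -5.375 gives h = 16.8809, positive; keep [-5.375, -4.75]
t = -5.0625 gives h = 2.551, positive; keep [-5.0625, -4.75]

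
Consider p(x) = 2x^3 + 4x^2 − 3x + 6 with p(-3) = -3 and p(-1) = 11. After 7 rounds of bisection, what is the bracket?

m = -2, p(m) = 12 (+); new bracket [-3, -2]
m = -2.5, p(m) = 7.25 (+); new bracket [-3, -2.5]
m = -2.75, p(m) = 2.90625 (+); new bracket [-3, -2.75]
m = -2.875, p(m) = 0.1602 (+); new bracket [-3, -2.875]
m = -2.9375, p(m) = -1.3667 (−); new bracket [-2.9375, -2.875]
m = -2.90625, p(m) = -0.5901 (−); new bracket [-2.90625, -2.875]
m = -2.890625, p(m) = -0.2117 (−); new bracket [-2.890625, -2.875]

[-2.890625, -2.875]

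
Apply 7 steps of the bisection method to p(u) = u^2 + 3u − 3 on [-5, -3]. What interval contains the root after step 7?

u = -4 gives p = 1, positive; keep [-4, -3]
u = -3.5 gives p = -1.25, negative; keep [-4, -3.5]
u = -3.75 gives p = -0.1875, negative; keep [-4, -3.75]
u = -3.875 gives p = 0.3906, positive; keep [-3.875, -3.75]
u = -3.8125 gives p = 0.0977, positive; keep [-3.8125, -3.75]
u = -3.78125 gives p = -0.0459, negative; keep [-3.8125, -3.78125]
u = -3.796875 gives p = 0.0256, positive; keep [-3.796875, -3.78125]

[-3.796875, -3.78125]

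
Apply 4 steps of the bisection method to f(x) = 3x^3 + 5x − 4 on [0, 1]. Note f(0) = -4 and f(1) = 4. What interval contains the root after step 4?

midpoint 0.5: f = -1.125 < 0 → [0.5, 1]
midpoint 0.75: f = 1.015625 > 0 → [0.5, 0.75]
midpoint 0.625: f = -0.142578 < 0 → [0.625, 0.75]
midpoint 0.6875: f = 0.4124 > 0 → [0.625, 0.6875]

[0.625, 0.6875]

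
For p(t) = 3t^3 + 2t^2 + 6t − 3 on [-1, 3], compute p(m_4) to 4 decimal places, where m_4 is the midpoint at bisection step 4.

m = 1, p(m) = 8 (+); new bracket [-1, 1]
m = 0, p(m) = -3 (−); new bracket [0, 1]
m = 0.5, p(m) = 0.875 (+); new bracket [0, 0.5]
m = 0.25, p(m) = -1.3281 (−); new bracket [0.25, 0.5]

-1.3281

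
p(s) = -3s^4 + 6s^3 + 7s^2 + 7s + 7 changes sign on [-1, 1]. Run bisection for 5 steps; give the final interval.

m = 0, p(m) = 7 (+); new bracket [-1, 0]
m = -0.5, p(m) = 4.3125 (+); new bracket [-1, -0.5]
m = -0.75, p(m) = 2.207031 (+); new bracket [-1, -0.75]
m = -0.875, p(m) = 0.4563 (+); new bracket [-1, -0.875]
m = -0.9375, p(m) = -0.6714 (−); new bracket [-0.9375, -0.875]

[-0.9375, -0.875]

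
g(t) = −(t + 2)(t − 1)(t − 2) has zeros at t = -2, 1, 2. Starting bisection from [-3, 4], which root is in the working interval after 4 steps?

m = 0.5, g(m) = -1.875 (−); new bracket [-3, 0.5]
m = -1.25, g(m) = -5.484375 (−); new bracket [-3, -1.25]
m = -2.125, g(m) = 1.611328 (+); new bracket [-2.125, -1.25]
m = -1.6875, g(m) = -3.0969 (−); new bracket [-2.125, -1.6875]

-2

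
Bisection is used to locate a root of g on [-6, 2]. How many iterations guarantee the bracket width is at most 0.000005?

Width after n steps is 8/2^n. Need 2^n ≥ 8/0.000005 = 1600000.
2^20 = 1048576 < 1600000 ≤ 2^21 = 2097152, so n = 21.

21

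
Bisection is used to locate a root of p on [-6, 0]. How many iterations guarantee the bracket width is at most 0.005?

11

Width after n steps is 6/2^n. Need 2^n ≥ 6/0.005 = 1200.
2^10 = 1024 < 1200 ≤ 2^11 = 2048, so n = 11.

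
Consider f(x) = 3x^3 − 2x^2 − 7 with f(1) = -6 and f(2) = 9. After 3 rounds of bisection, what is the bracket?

x = 1.5 gives f = -1.375, negative; keep [1.5, 2]
x = 1.75 gives f = 2.953125, positive; keep [1.5, 1.75]
x = 1.625 gives f = 0.591797, positive; keep [1.5, 1.625]

[1.5, 1.625]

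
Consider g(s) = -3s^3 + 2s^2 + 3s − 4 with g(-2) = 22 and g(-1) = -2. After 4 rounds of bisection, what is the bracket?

midpoint -1.5: g = 6.125 > 0 → [-1.5, -1]
midpoint -1.25: g = 1.234375 > 0 → [-1.25, -1]
midpoint -1.125: g = -0.572266 < 0 → [-1.25, -1.125]
midpoint -1.1875: g = 0.2815 > 0 → [-1.1875, -1.125]

[-1.1875, -1.125]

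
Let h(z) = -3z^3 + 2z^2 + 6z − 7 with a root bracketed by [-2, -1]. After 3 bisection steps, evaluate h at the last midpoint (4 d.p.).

midpoint -1.5: h = -1.375 < 0 → [-2, -1.5]
midpoint -1.75: h = 4.703125 > 0 → [-1.75, -1.5]
midpoint -1.625: h = 1.404297 > 0 → [-1.625, -1.5]

1.4043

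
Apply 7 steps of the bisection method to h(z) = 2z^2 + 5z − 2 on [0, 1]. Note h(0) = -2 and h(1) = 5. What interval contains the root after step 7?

[0.34375, 0.3515625]

midpoint 0.5: h = 1 > 0 → [0, 0.5]
midpoint 0.25: h = -0.625 < 0 → [0.25, 0.5]
midpoint 0.375: h = 0.15625 > 0 → [0.25, 0.375]
midpoint 0.3125: h = -0.2422 < 0 → [0.3125, 0.375]
midpoint 0.34375: h = -0.0449 < 0 → [0.34375, 0.375]
midpoint 0.359375: h = 0.0552 > 0 → [0.34375, 0.359375]
midpoint 0.3515625: h = 0.005 > 0 → [0.34375, 0.3515625]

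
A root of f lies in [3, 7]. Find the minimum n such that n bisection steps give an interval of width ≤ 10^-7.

Width after n steps is 4/2^n. Need 2^n ≥ 4/10^-7 = 40000000.
2^25 = 33554432 < 40000000 ≤ 2^26 = 67108864, so n = 26.

26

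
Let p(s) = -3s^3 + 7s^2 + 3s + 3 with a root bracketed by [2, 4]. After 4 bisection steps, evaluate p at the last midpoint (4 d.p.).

s = 3 gives p = -6, negative; keep [2, 3]
s = 2.5 gives p = 7.375, positive; keep [2.5, 3]
s = 2.75 gives p = 1.796875, positive; keep [2.75, 3]
s = 2.875 gives p = -1.8066, negative; keep [2.75, 2.875]

-1.8066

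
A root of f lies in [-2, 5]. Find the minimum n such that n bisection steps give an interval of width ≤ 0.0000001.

Width after n steps is 7/2^n. Need 2^n ≥ 7/0.0000001 = 70000000.
2^26 = 67108864 < 70000000 ≤ 2^27 = 134217728, so n = 27.

27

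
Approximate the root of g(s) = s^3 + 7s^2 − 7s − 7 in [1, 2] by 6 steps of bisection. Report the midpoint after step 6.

midpoint 1.5: g = 1.625 > 0 → [1, 1.5]
midpoint 1.25: g = -2.859375 < 0 → [1.25, 1.5]
midpoint 1.375: g = -0.791016 < 0 → [1.375, 1.5]
midpoint 1.4375: g = 0.3728 > 0 → [1.375, 1.4375]
midpoint 1.40625: g = -0.2201 < 0 → [1.40625, 1.4375]
midpoint 1.421875: g = 0.0736 > 0 → [1.40625, 1.421875]

1.421875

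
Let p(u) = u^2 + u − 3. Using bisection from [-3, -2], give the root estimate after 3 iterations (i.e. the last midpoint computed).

-2.375

p(-2.5) = 0.75 > 0, so the root lies in [-2.5, -2]
p(-2.25) = -0.1875 < 0, so the root lies in [-2.5, -2.25]
p(-2.375) = 0.265625 > 0, so the root lies in [-2.375, -2.25]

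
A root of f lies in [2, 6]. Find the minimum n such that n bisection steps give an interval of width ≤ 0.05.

Width after n steps is 4/2^n. Need 2^n ≥ 4/0.05 = 80.
2^6 = 64 < 80 ≤ 2^7 = 128, so n = 7.

7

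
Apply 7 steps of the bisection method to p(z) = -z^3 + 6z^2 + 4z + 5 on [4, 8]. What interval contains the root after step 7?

p(6) = 29 > 0, so the root lies in [6, 8]
p(7) = -16 < 0, so the root lies in [6, 7]
p(6.5) = 9.875 > 0, so the root lies in [6.5, 7]
p(6.75) = -2.1719 < 0, so the root lies in [6.5, 6.75]
p(6.625) = 4.0684 > 0, so the root lies in [6.625, 6.75]
p(6.6875) = 1.0032 > 0, so the root lies in [6.6875, 6.75]
p(6.71875) = -0.5705 < 0, so the root lies in [6.6875, 6.71875]

[6.6875, 6.71875]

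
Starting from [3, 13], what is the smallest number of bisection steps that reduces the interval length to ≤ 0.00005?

18

Width after n steps is 10/2^n. Need 2^n ≥ 10/0.00005 = 200000.
2^17 = 131072 < 200000 ≤ 2^18 = 262144, so n = 18.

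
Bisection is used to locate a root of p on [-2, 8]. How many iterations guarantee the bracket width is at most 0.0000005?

25

Width after n steps is 10/2^n. Need 2^n ≥ 10/0.0000005 = 20000000.
2^24 = 16777216 < 20000000 ≤ 2^25 = 33554432, so n = 25.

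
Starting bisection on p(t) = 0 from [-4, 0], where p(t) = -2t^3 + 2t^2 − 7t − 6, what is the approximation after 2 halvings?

midpoint -2: p = 32 > 0 → [-2, 0]
midpoint -1: p = 5 > 0 → [-1, 0]

-1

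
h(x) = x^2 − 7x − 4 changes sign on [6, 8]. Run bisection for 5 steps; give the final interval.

[7.5, 7.5625]

m = 7, h(m) = -4 (−); new bracket [7, 8]
m = 7.5, h(m) = -0.25 (−); new bracket [7.5, 8]
m = 7.75, h(m) = 1.8125 (+); new bracket [7.5, 7.75]
m = 7.625, h(m) = 0.7656 (+); new bracket [7.5, 7.625]
m = 7.5625, h(m) = 0.2539 (+); new bracket [7.5, 7.5625]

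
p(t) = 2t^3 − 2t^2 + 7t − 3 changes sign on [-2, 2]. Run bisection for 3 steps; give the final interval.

[0, 0.5]

midpoint 0: p = -3 < 0 → [0, 2]
midpoint 1: p = 4 > 0 → [0, 1]
midpoint 0.5: p = 0.25 > 0 → [0, 0.5]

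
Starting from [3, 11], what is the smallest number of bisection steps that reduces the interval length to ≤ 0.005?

11

Width after n steps is 8/2^n. Need 2^n ≥ 8/0.005 = 1600.
2^10 = 1024 < 1600 ≤ 2^11 = 2048, so n = 11.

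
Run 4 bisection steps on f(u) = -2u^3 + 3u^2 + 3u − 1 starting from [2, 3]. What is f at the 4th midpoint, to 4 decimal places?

f(2.5) = -6 < 0, so the root lies in [2, 2.5]
f(2.25) = -1.84375 < 0, so the root lies in [2, 2.25]
f(2.125) = -0.269531 < 0, so the root lies in [2, 2.125]
f(2.0625) = 0.4019 > 0, so the root lies in [2.0625, 2.125]

0.4019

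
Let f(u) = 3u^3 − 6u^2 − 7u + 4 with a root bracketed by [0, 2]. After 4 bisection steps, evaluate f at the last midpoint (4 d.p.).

0.6895

u = 1 gives f = -6, negative; keep [0, 1]
u = 0.5 gives f = -0.625, negative; keep [0, 0.5]
u = 0.25 gives f = 1.921875, positive; keep [0.25, 0.5]
u = 0.375 gives f = 0.6895, positive; keep [0.375, 0.5]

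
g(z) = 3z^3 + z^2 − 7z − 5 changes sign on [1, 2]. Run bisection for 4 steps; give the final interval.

[1.625, 1.6875]

z = 1.5 gives g = -3.125, negative; keep [1.5, 2]
z = 1.75 gives g = 1.890625, positive; keep [1.5, 1.75]
z = 1.625 gives g = -0.861328, negative; keep [1.625, 1.75]
z = 1.6875 gives g = 0.4514, positive; keep [1.625, 1.6875]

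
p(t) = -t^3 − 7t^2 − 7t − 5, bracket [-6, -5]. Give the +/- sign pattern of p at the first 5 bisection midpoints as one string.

midpoint -5.5: p = -11.875 < 0 → [-6, -5.5]
midpoint -5.75: p = -6.078125 < 0 → [-6, -5.75]
midpoint -5.875: p = -2.705078 < 0 → [-6, -5.875]
midpoint -5.9375: p = -0.8948 < 0 → [-6, -5.9375]
midpoint -5.96875: p = 0.042 > 0 → [-5.96875, -5.9375]

----+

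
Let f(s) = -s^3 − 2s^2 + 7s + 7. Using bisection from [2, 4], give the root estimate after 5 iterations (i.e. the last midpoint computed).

s = 3 gives f = -17, negative; keep [2, 3]
s = 2.5 gives f = -3.625, negative; keep [2, 2.5]
s = 2.25 gives f = 1.234375, positive; keep [2.25, 2.5]
s = 2.375 gives f = -1.0527, negative; keep [2.25, 2.375]
s = 2.3125 gives f = 0.1257, positive; keep [2.3125, 2.375]

2.3125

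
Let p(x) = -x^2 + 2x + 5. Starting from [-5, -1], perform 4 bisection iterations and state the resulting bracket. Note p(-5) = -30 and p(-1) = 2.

p(-3) = -10 < 0, so the root lies in [-3, -1]
p(-2) = -3 < 0, so the root lies in [-2, -1]
p(-1.5) = -0.25 < 0, so the root lies in [-1.5, -1]
p(-1.25) = 0.9375 > 0, so the root lies in [-1.5, -1.25]

[-1.5, -1.25]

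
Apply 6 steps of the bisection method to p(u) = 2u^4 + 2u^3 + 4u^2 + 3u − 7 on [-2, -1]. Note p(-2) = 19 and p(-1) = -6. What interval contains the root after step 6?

[-1.46875, -1.453125]

u = -1.5 gives p = 0.875, positive; keep [-1.5, -1]
u = -1.25 gives p = -3.523438, negative; keep [-1.5, -1.25]
u = -1.375 gives p = -1.612793, negative; keep [-1.5, -1.375]
u = -1.4375 gives p = -0.4477, negative; keep [-1.5, -1.4375]
u = -1.46875 gives p = 0.1931, positive; keep [-1.46875, -1.4375]
u = -1.453125 gives p = -0.1324, negative; keep [-1.46875, -1.453125]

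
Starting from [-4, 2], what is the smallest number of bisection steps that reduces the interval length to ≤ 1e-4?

Width after n steps is 6/2^n. Need 2^n ≥ 6/1e-4 = 60000.
2^15 = 32768 < 60000 ≤ 2^16 = 65536, so n = 16.

16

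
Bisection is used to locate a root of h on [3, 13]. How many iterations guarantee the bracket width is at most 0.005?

11

Width after n steps is 10/2^n. Need 2^n ≥ 10/0.005 = 2000.
2^10 = 1024 < 2000 ≤ 2^11 = 2048, so n = 11.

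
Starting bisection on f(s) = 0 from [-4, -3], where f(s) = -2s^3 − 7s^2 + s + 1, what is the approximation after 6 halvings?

-3.609375

midpoint -3.5: f = -2.5 < 0 → [-4, -3.5]
midpoint -3.75: f = 4.28125 > 0 → [-3.75, -3.5]
midpoint -3.625: f = 0.660156 > 0 → [-3.625, -3.5]
midpoint -3.5625: f = -0.9761 < 0 → [-3.625, -3.5625]
midpoint -3.59375: f = -0.1722 < 0 → [-3.625, -3.59375]
midpoint -3.609375: f = 0.2404 > 0 → [-3.609375, -3.59375]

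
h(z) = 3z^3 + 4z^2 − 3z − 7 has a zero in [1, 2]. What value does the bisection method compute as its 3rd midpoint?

1.125

m = 1.5, h(m) = 7.625 (+); new bracket [1, 1.5]
m = 1.25, h(m) = 1.359375 (+); new bracket [1, 1.25]
m = 1.125, h(m) = -1.041016 (−); new bracket [1.125, 1.25]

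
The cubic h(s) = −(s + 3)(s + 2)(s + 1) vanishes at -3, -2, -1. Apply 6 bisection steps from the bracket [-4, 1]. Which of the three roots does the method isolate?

-1

s = -1.5 gives h = 0.375, positive; keep [-1.5, 1]
s = -0.25 gives h = -3.609375, negative; keep [-1.5, -0.25]
s = -0.875 gives h = -0.298828, negative; keep [-1.5, -0.875]
s = -1.1875 gives h = 0.2761, positive; keep [-1.1875, -0.875]
s = -1.03125 gives h = 0.0596, positive; keep [-1.03125, -0.875]
s = -0.953125 gives h = -0.1004, negative; keep [-1.03125, -0.953125]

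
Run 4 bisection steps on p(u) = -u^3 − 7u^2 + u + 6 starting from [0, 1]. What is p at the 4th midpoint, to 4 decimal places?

u = 0.5 gives p = 4.625, positive; keep [0.5, 1]
u = 0.75 gives p = 2.390625, positive; keep [0.75, 1]
u = 0.875 gives p = 0.845703, positive; keep [0.875, 1]
u = 0.9375 gives p = -0.0388, negative; keep [0.875, 0.9375]

-0.0388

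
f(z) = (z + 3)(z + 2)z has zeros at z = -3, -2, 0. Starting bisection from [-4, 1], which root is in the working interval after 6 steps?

0

m = -1.5, f(m) = -1.125 (−); new bracket [-1.5, 1]
m = -0.25, f(m) = -1.203125 (−); new bracket [-0.25, 1]
m = 0.375, f(m) = 3.005859 (+); new bracket [-0.25, 0.375]
m = 0.0625, f(m) = 0.3948 (+); new bracket [-0.25, 0.0625]
m = -0.09375, f(m) = -0.5194 (−); new bracket [-0.09375, 0.0625]
m = -0.015625, f(m) = -0.0925 (−); new bracket [-0.015625, 0.0625]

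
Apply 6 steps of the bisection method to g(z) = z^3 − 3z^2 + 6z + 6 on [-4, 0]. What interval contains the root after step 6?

m = -2, g(m) = -26 (−); new bracket [-2, 0]
m = -1, g(m) = -4 (−); new bracket [-1, 0]
m = -0.5, g(m) = 2.125 (+); new bracket [-1, -0.5]
m = -0.75, g(m) = -0.6094 (−); new bracket [-0.75, -0.5]
m = -0.625, g(m) = 0.834 (+); new bracket [-0.75, -0.625]
m = -0.6875, g(m) = 0.1321 (+); new bracket [-0.75, -0.6875]

[-0.75, -0.6875]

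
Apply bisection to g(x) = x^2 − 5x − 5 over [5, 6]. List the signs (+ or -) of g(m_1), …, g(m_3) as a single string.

--+

midpoint 5.5: g = -2.25 < 0 → [5.5, 6]
midpoint 5.75: g = -0.6875 < 0 → [5.75, 6]
midpoint 5.875: g = 0.140625 > 0 → [5.75, 5.875]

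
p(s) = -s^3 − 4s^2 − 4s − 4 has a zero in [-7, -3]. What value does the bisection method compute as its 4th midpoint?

-3.25

m = -5, p(m) = 41 (+); new bracket [-5, -3]
m = -4, p(m) = 12 (+); new bracket [-4, -3]
m = -3.5, p(m) = 3.875 (+); new bracket [-3.5, -3]
m = -3.25, p(m) = 1.0781 (+); new bracket [-3.25, -3]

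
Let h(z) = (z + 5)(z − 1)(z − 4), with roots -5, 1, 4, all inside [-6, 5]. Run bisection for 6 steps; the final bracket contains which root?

z = -0.5 gives h = 30.375, positive; keep [-6, -0.5]
z = -3.25 gives h = 53.921875, positive; keep [-6, -3.25]
z = -4.625 gives h = 18.193359, positive; keep [-6, -4.625]
z = -5.3125 gives h = -18.3704, negative; keep [-5.3125, -4.625]
z = -4.96875 gives h = 1.6729, positive; keep [-5.3125, -4.96875]
z = -5.140625 gives h = -7.8932, negative; keep [-5.140625, -4.96875]

-5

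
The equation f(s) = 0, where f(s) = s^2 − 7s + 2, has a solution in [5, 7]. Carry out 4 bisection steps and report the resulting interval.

[6.625, 6.75]

midpoint 6: f = -4 < 0 → [6, 7]
midpoint 6.5: f = -1.25 < 0 → [6.5, 7]
midpoint 6.75: f = 0.3125 > 0 → [6.5, 6.75]
midpoint 6.625: f = -0.4844 < 0 → [6.625, 6.75]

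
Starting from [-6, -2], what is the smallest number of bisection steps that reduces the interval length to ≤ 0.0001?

Width after n steps is 4/2^n. Need 2^n ≥ 4/0.0001 = 40000.
2^15 = 32768 < 40000 ≤ 2^16 = 65536, so n = 16.

16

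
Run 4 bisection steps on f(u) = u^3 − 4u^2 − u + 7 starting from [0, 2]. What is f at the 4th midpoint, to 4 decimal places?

0.6621

midpoint 1: f = 3 > 0 → [1, 2]
midpoint 1.5: f = -0.125 < 0 → [1, 1.5]
midpoint 1.25: f = 1.453125 > 0 → [1.25, 1.5]
midpoint 1.375: f = 0.6621 > 0 → [1.375, 1.5]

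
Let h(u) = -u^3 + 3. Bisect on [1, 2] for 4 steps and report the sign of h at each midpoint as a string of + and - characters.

h(1.5) = -0.375 < 0, so the root lies in [1, 1.5]
h(1.25) = 1.046875 > 0, so the root lies in [1.25, 1.5]
h(1.375) = 0.400391 > 0, so the root lies in [1.375, 1.5]
h(1.4375) = 0.0295 > 0, so the root lies in [1.4375, 1.5]

-+++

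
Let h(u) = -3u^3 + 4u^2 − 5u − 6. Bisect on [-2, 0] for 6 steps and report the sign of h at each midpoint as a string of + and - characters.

h(-1) = 6 > 0, so the root lies in [-1, 0]
h(-0.5) = -2.125 < 0, so the root lies in [-1, -0.5]
h(-0.75) = 1.265625 > 0, so the root lies in [-0.75, -0.5]
h(-0.625) = -0.5801 < 0, so the root lies in [-0.75, -0.625]
h(-0.6875) = 0.303 > 0, so the root lies in [-0.6875, -0.625]
h(-0.65625) = -0.1482 < 0, so the root lies in [-0.6875, -0.65625]

+-+-+-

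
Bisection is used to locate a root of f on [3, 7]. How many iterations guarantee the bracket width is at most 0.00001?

19

Width after n steps is 4/2^n. Need 2^n ≥ 4/0.00001 = 400000.
2^18 = 262144 < 400000 ≤ 2^19 = 524288, so n = 19.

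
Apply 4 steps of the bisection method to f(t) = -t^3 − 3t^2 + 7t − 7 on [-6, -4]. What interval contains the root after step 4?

m = -5, f(m) = 8 (+); new bracket [-5, -4]
m = -4.5, f(m) = -8.125 (−); new bracket [-5, -4.5]
m = -4.75, f(m) = -0.765625 (−); new bracket [-5, -4.75]
m = -4.875, f(m) = 3.4355 (+); new bracket [-4.875, -4.75]

[-4.875, -4.75]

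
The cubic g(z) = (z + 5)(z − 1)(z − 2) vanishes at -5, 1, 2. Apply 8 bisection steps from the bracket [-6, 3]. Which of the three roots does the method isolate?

z = -1.5 gives g = 30.625, positive; keep [-6, -1.5]
z = -3.75 gives g = 34.140625, positive; keep [-6, -3.75]
z = -4.875 gives g = 5.048828, positive; keep [-6, -4.875]
z = -5.4375 gives g = -20.947, negative; keep [-5.4375, -4.875]
z = -5.15625 gives g = -6.8837, negative; keep [-5.15625, -4.875]
z = -5.015625 gives g = -0.6594, negative; keep [-5.015625, -4.875]
z = -4.9453125 gives g = 2.2582, positive; keep [-5.015625, -4.9453125]
z = -4.98046875 gives g = 0.8154, positive; keep [-5.015625, -4.98046875]

-5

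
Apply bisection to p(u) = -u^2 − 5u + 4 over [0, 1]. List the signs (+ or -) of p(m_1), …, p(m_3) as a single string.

p(0.5) = 1.25 > 0, so the root lies in [0.5, 1]
p(0.75) = -0.3125 < 0, so the root lies in [0.5, 0.75]
p(0.625) = 0.484375 > 0, so the root lies in [0.625, 0.75]

+-+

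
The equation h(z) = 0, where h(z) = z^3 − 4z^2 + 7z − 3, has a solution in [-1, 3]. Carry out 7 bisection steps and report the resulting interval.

midpoint 1: h = 1 > 0 → [-1, 1]
midpoint 0: h = -3 < 0 → [0, 1]
midpoint 0.5: h = -0.375 < 0 → [0.5, 1]
midpoint 0.75: h = 0.4219 > 0 → [0.5, 0.75]
midpoint 0.625: h = 0.0566 > 0 → [0.5, 0.625]
midpoint 0.5625: h = -0.1501 < 0 → [0.5625, 0.625]
midpoint 0.59375: h = -0.0446 < 0 → [0.59375, 0.625]

[0.59375, 0.625]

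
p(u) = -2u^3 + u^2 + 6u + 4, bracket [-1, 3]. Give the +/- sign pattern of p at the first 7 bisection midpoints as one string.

p(1) = 9 > 0, so the root lies in [1, 3]
p(2) = 4 > 0, so the root lies in [2, 3]
p(2.5) = -6 < 0, so the root lies in [2, 2.5]
p(2.25) = -0.2188 < 0, so the root lies in [2, 2.25]
p(2.125) = 2.0742 > 0, so the root lies in [2.125, 2.25]
p(2.1875) = 0.9751 > 0, so the root lies in [2.1875, 2.25]
p(2.21875) = 0.3902 > 0, so the root lies in [2.21875, 2.25]

++--+++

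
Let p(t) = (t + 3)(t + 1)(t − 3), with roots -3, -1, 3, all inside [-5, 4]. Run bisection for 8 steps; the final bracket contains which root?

3

p(-0.5) = -4.375 < 0, so the root lies in [-0.5, 4]
p(1.75) = -16.328125 < 0, so the root lies in [1.75, 4]
p(2.875) = -2.845703 < 0, so the root lies in [2.875, 4]
p(3.4375) = 12.4978 > 0, so the root lies in [2.875, 3.4375]
p(3.15625) = 3.998 > 0, so the root lies in [2.875, 3.15625]
p(3.015625) = 0.3774 > 0, so the root lies in [2.875, 3.015625]
p(2.9453125) = -1.2828 < 0, so the root lies in [2.9453125, 3.015625]
p(2.98046875) = -0.4649 < 0, so the root lies in [2.98046875, 3.015625]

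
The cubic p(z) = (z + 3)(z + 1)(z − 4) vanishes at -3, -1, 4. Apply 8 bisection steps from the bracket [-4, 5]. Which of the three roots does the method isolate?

4

z = 0.5 gives p = -18.375, negative; keep [0.5, 5]
z = 2.75 gives p = -26.953125, negative; keep [2.75, 5]
z = 3.875 gives p = -4.189453, negative; keep [3.875, 5]
z = 4.4375 gives p = 17.6931, positive; keep [3.875, 4.4375]
z = 4.15625 gives p = 5.7655, positive; keep [3.875, 4.15625]
z = 4.015625 gives p = 0.5498, positive; keep [3.875, 4.015625]
z = 3.9453125 gives p = -1.8783, negative; keep [3.9453125, 4.015625]
z = 3.98046875 gives p = -0.679, negative; keep [3.98046875, 4.015625]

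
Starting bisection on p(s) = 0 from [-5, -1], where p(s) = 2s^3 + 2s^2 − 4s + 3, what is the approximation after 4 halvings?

-2.25

m = -3, p(m) = -21 (−); new bracket [-3, -1]
m = -2, p(m) = 3 (+); new bracket [-3, -2]
m = -2.5, p(m) = -5.75 (−); new bracket [-2.5, -2]
m = -2.25, p(m) = -0.6562 (−); new bracket [-2.25, -2]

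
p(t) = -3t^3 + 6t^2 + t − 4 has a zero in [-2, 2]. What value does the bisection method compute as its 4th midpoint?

-0.75

midpoint 0: p = -4 < 0 → [-2, 0]
midpoint -1: p = 4 > 0 → [-1, 0]
midpoint -0.5: p = -2.625 < 0 → [-1, -0.5]
midpoint -0.75: p = -0.1094 < 0 → [-1, -0.75]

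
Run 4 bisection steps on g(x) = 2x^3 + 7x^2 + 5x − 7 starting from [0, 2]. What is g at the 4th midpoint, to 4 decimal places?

x = 1 gives g = 7, positive; keep [0, 1]
x = 0.5 gives g = -2.5, negative; keep [0.5, 1]
x = 0.75 gives g = 1.53125, positive; keep [0.5, 0.75]
x = 0.625 gives g = -0.6523, negative; keep [0.625, 0.75]

-0.6523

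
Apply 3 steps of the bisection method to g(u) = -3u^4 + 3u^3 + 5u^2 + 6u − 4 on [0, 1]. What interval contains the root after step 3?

[0.375, 0.5]

u = 0.5 gives g = 0.4375, positive; keep [0, 0.5]
u = 0.25 gives g = -2.152344, negative; keep [0.25, 0.5]
u = 0.375 gives g = -0.947998, negative; keep [0.375, 0.5]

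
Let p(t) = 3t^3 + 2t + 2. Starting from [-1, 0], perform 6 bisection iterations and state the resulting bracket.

[-0.640625, -0.625]

midpoint -0.5: p = 0.625 > 0 → [-1, -0.5]
midpoint -0.75: p = -0.765625 < 0 → [-0.75, -0.5]
midpoint -0.625: p = 0.017578 > 0 → [-0.75, -0.625]
midpoint -0.6875: p = -0.3499 < 0 → [-0.6875, -0.625]
midpoint -0.65625: p = -0.1604 < 0 → [-0.65625, -0.625]
midpoint -0.640625: p = -0.07 < 0 → [-0.640625, -0.625]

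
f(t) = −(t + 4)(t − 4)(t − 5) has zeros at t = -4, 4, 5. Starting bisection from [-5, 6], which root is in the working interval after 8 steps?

f(0.5) = -70.875 < 0, so the root lies in [-5, 0.5]
f(-2.25) = -79.296875 < 0, so the root lies in [-5, -2.25]
f(-3.625) = -24.662109 < 0, so the root lies in [-5, -3.625]
f(-4.3125) = 24.1907 > 0, so the root lies in [-4.3125, -3.625]
f(-3.96875) = -2.2334 < 0, so the root lies in [-4.3125, -3.96875]
f(-4.140625) = 10.464 > 0, so the root lies in [-4.140625, -3.96875]
f(-4.0546875) = 3.9885 > 0, so the root lies in [-4.0546875, -3.96875]
f(-4.01171875) = 0.8461 > 0, so the root lies in [-4.01171875, -3.96875]

-4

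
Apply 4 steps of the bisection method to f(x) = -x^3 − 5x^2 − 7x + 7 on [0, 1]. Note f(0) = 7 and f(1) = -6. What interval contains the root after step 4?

[0.625, 0.6875]

x = 0.5 gives f = 2.125, positive; keep [0.5, 1]
x = 0.75 gives f = -1.484375, negative; keep [0.5, 0.75]
x = 0.625 gives f = 0.427734, positive; keep [0.625, 0.75]
x = 0.6875 gives f = -0.5007, negative; keep [0.625, 0.6875]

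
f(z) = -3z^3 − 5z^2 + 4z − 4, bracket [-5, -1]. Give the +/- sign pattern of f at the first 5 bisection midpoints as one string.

+-+--

z = -3 gives f = 20, positive; keep [-3, -1]
z = -2 gives f = -8, negative; keep [-3, -2]
z = -2.5 gives f = 1.625, positive; keep [-2.5, -2]
z = -2.25 gives f = -4.1406, negative; keep [-2.5, -2.25]
z = -2.375 gives f = -1.5137, negative; keep [-2.5, -2.375]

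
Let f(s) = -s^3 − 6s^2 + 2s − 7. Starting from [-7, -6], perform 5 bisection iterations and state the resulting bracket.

[-6.5, -6.46875]

m = -6.5, f(m) = 1.125 (+); new bracket [-6.5, -6]
m = -6.25, f(m) = -9.734375 (−); new bracket [-6.5, -6.25]
m = -6.375, f(m) = -4.509766 (−); new bracket [-6.5, -6.375]
m = -6.4375, f(m) = -1.7444 (−); new bracket [-6.5, -6.4375]
m = -6.46875, f(m) = -0.3228 (−); new bracket [-6.5, -6.46875]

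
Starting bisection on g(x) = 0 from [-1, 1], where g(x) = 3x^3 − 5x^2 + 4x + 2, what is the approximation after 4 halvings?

x = 0 gives g = 2, positive; keep [-1, 0]
x = -0.5 gives g = -1.625, negative; keep [-0.5, 0]
x = -0.25 gives g = 0.640625, positive; keep [-0.5, -0.25]
x = -0.375 gives g = -0.3613, negative; keep [-0.375, -0.25]

-0.375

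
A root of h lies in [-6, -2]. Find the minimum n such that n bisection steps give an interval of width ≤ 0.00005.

Width after n steps is 4/2^n. Need 2^n ≥ 4/0.00005 = 80000.
2^16 = 65536 < 80000 ≤ 2^17 = 131072, so n = 17.

17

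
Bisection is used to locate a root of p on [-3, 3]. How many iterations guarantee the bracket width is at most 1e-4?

Width after n steps is 6/2^n. Need 2^n ≥ 6/1e-4 = 60000.
2^15 = 32768 < 60000 ≤ 2^16 = 65536, so n = 16.

16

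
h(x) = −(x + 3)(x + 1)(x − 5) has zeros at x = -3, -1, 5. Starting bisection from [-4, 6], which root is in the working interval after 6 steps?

5

h(1) = 32 > 0, so the root lies in [1, 6]
h(3.5) = 43.875 > 0, so the root lies in [3.5, 6]
h(4.75) = 11.140625 > 0, so the root lies in [4.75, 6]
h(5.375) = -20.0215 < 0, so the root lies in [4.75, 5.375]
h(5.0625) = -3.0549 < 0, so the root lies in [4.75, 5.0625]
h(4.90625) = 4.3778 > 0, so the root lies in [4.90625, 5.0625]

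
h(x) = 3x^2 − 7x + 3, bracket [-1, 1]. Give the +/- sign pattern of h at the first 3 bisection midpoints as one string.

++-

h(0) = 3 > 0, so the root lies in [0, 1]
h(0.5) = 0.25 > 0, so the root lies in [0.5, 1]
h(0.75) = -0.5625 < 0, so the root lies in [0.5, 0.75]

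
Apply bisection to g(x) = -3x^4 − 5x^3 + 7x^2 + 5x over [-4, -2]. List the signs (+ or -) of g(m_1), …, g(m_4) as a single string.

--+-

g(-3) = -60 < 0, so the root lies in [-3, -2]
g(-2.5) = -7.8125 < 0, so the root lies in [-2.5, -2]
g(-2.25) = 4.253906 > 0, so the root lies in [-2.5, -2.25]
g(-2.375) = -0.8582 < 0, so the root lies in [-2.375, -2.25]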